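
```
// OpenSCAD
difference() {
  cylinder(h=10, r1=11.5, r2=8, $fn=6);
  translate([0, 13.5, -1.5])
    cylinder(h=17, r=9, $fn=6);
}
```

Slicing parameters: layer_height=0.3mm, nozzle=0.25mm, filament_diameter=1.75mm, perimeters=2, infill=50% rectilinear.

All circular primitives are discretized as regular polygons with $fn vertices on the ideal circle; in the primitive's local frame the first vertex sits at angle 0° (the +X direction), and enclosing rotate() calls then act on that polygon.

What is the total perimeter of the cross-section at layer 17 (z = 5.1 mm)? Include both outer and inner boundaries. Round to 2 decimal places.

59.00 mm

At z = 5.1 mm: the cone: at t=0.510 of its height the radius interpolates to r₁+(r₂−r₁)t = 9.715, giving a regular 6-gon of that circumradius (perimeter = 2·6·9.715·sin(180°/6) = 58.29 mm); the cylinder at (0, 13.5): section is a regular 6-gon, circumradius r=9 (perimeter = 2·6·9.000·sin(180°/6) = 54.00 mm); Taking the first minus the rest: starting from the cone, the r=9 cylinder at (0, 13.5) partially overlaps it — only the 27.34 mm² overlap (of its 210.44 mm²) is removed, clipping the outline — boundary = 59.00 mm. Overall, the cross-section is a single solid region. Total boundary length (outer) = 59.00 mm.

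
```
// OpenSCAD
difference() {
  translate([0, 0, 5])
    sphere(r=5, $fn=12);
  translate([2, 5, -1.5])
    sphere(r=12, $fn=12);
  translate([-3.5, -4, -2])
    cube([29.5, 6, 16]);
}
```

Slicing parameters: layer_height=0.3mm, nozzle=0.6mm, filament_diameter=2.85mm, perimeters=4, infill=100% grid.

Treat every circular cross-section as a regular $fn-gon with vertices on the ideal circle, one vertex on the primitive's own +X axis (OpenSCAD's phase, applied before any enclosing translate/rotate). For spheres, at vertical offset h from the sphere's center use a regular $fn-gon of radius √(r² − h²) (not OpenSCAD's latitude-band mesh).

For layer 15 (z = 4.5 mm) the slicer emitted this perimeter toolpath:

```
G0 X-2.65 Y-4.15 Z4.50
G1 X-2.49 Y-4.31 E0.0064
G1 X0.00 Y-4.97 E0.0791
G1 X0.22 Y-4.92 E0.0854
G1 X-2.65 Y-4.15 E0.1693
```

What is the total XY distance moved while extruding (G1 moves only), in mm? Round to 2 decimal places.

Sum the Euclidean lengths of each G1 segment: total = 6.00 mm.

6.00 mm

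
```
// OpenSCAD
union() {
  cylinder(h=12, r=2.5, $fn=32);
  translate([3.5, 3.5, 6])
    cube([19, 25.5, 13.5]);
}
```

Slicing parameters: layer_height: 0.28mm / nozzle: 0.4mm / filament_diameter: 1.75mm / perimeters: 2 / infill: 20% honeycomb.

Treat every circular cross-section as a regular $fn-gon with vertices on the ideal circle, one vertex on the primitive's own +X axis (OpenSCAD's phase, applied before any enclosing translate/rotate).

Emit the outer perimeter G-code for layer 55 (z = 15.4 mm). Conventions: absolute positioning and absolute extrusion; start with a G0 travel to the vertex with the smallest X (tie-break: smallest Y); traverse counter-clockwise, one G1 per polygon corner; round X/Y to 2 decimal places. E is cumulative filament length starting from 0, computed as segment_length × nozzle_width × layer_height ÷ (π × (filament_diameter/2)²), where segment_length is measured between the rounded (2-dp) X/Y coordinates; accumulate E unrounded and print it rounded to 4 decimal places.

G0 X3.50 Y3.50 Z15.40
G1 X22.50 Y3.50 E0.8847
G1 X22.50 Y29.00 E2.0721
G1 X3.50 Y29.00 E2.9568
G1 X3.50 Y3.50 E4.1442

At z = 15.4 mm: the cylinder is not intersected at this z (z outside [0, 12]); the cube at (3.5, 3.5) (footprint 19×25.5) is included at this height; Merging all regions: only the 19×25.5 cube at (3.5, 3.5) is present, so the union is just that shape — 1 connected region. The outline is a single polygon with 4 vertices. Extrusion per mm of travel: 0.4 × 0.28 / (π × 0.875²) = 0.046564. Accumulating E over each segment gives final E = 4.1442.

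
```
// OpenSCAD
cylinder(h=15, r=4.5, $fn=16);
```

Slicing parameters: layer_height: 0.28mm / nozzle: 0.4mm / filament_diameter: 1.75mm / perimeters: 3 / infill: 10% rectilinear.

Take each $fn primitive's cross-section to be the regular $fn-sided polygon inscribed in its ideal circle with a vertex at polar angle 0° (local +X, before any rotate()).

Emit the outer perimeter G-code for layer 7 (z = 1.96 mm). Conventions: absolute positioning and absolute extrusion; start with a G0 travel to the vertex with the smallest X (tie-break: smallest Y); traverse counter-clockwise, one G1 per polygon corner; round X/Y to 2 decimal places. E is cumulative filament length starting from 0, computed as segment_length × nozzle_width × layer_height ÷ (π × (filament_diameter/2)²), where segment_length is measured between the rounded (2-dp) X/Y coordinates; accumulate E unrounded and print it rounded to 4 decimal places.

At z = 1.96 mm: the cylinder: section is a regular 16-gon, circumradius r=4.5. The outline is a single polygon with 16 vertices. Extrusion per mm of travel: 0.4 × 0.28 / (π × 0.875²) = 0.046564. Accumulating E over each segment gives final E = 1.3082.

G0 X-4.50 Y0.00 Z1.96
G1 X-4.16 Y-1.72 E0.0816
G1 X-3.18 Y-3.18 E0.1635
G1 X-1.72 Y-4.16 E0.2454
G1 X0.00 Y-4.50 E0.3270
G1 X1.72 Y-4.16 E0.4087
G1 X3.18 Y-3.18 E0.4906
G1 X4.16 Y-1.72 E0.5724
G1 X4.50 Y0.00 E0.6541
G1 X4.16 Y1.72 E0.7357
G1 X3.18 Y3.18 E0.8176
G1 X1.72 Y4.16 E0.8995
G1 X0.00 Y4.50 E0.9811
G1 X-1.72 Y4.16 E1.0628
G1 X-3.18 Y3.18 E1.1446
G1 X-4.16 Y1.72 E1.2265
G1 X-4.50 Y0.00 E1.3082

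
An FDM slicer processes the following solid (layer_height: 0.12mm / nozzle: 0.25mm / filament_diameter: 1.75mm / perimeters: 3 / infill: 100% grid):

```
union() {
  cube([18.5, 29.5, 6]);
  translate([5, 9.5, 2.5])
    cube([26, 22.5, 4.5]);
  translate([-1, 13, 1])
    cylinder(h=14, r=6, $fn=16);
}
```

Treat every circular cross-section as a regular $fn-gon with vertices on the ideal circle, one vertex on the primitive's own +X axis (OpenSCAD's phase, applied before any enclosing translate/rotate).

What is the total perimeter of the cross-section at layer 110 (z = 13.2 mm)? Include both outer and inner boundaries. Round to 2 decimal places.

37.46 mm

At z = 13.2 mm: the cube does not reach this height (z outside [0, 6]); the cube at (5, 9.5) does not reach this height (z outside [2.5, 7]); the r=6 cylinder at (-1, 13) gives a regular 16-gon of circumradius 6 (constant along its height) (perimeter = 2·16·6.000·sin(180°/16) = 37.46 mm); Merging all regions: only the r=6 cylinder at (-1, 13) is present, so the union is just that shape — boundary = 37.46 mm. Overall, the cross-section is a single solid region. Total boundary length (outer) = 37.46 mm.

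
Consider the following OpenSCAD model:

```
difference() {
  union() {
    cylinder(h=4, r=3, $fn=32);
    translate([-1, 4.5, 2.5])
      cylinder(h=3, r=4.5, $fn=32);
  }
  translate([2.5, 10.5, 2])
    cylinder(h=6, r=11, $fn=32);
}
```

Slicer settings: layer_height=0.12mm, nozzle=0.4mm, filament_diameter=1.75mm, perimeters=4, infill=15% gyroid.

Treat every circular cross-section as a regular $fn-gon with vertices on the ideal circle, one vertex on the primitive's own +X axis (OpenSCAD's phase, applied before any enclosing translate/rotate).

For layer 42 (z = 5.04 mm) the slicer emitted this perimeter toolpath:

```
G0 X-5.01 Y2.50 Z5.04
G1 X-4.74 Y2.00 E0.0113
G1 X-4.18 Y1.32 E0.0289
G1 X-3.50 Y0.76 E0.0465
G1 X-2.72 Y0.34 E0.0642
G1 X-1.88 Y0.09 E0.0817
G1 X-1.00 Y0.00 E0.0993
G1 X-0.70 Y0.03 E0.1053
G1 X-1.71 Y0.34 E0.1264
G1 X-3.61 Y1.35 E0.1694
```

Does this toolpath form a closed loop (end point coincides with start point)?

no

Start point (G0): (-5.01, 2.50). End point (last G1): the path does not return to the start — open.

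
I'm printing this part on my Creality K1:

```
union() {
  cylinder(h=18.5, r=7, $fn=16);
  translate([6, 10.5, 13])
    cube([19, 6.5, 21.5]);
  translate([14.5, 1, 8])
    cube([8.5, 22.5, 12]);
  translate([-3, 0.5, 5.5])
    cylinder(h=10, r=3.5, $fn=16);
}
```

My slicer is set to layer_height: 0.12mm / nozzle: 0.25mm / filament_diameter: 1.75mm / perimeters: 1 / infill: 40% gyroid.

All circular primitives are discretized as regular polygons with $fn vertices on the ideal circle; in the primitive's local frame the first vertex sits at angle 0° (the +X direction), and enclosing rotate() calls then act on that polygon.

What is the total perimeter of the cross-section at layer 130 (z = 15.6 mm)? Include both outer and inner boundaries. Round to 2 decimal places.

At z = 15.6 mm: the cylinder: section is a regular 16-gon, circumradius r=7 (perimeter = 2·16·7.000·sin(180°/16) = 43.70 mm); the 19×6.5 cube at (6, 10.5) contributes its full rectangle (perimeter 51.00 mm); the cube at (14.5, 1) (footprint 8.5×22.5) is included at this height (perimeter 62.00 mm); the cylinder at (-3, 0.5) does not reach this height (z outside [5.5, 15.5]); Taking the union: the regions partially overlap (shared area 55.25 mm²), so the edge portions inside another operand are dropped and the merged outline is re-measured after clipping — boundary = 126.70 mm. Overall, the cross-section has 2 separate islands. Total boundary length (outer) = 126.70 mm.

126.70 mm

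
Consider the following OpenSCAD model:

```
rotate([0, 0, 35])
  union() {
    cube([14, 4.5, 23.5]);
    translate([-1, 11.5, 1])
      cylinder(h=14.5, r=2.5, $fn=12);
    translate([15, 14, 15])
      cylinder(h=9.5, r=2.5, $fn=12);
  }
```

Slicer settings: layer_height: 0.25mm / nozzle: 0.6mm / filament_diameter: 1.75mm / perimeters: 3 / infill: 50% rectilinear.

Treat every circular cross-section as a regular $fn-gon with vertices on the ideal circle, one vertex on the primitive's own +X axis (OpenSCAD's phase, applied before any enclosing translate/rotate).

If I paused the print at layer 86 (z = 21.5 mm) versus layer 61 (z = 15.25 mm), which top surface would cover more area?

layer 61 (z = 15.25 mm)

Layer 86 (z = 21.5): the cube is present — its section is the full 14×4.5 rectangle (area 63.00 mm²); the cylinder at (-1, 11.5) is not intersected at this z (z outside [1, 15.5]); the r=2.5 cylinder at (15, 14) contributes a regular 12-gon of circumradius 2.5 (area = (12/2)·2.500²·sin(360°/12) = 18.75 mm²); Combining (union): the 2 present regions are separate (no shared area or edge), so areas and boundary lengths simply add and each stays a separate island — area = 81.75 mm²; (rotated 35° about Z; rotation is an isometry so areas/perimeters/island counts are preserved). So its area = 81.75 mm². Layer 61 (z = 15.25): the 14×4.5 cube contributes its full rectangle (area 63.00 mm²); the r=2.5 cylinder at (-1, 11.5) gives a regular 12-gon of circumradius 2.5 (constant along its height) (area = (12/2)·2.500²·sin(360°/12) = 18.75 mm²); the r=2.5 cylinder at (15, 14) contributes a regular 12-gon of circumradius 2.5 (area = (12/2)·2.500²·sin(360°/12) = 18.75 mm²); Taking the union: the 3 present regions are separate (no shared area or edge), so areas and boundary lengths simply add and each stays a separate island — area = 100.50 mm²; (whole slice rotated 35° about Z — lengths, areas and connectivity unchanged). So its area = 100.50 mm². Layer 61 is larger (100.50 vs 81.75 mm²).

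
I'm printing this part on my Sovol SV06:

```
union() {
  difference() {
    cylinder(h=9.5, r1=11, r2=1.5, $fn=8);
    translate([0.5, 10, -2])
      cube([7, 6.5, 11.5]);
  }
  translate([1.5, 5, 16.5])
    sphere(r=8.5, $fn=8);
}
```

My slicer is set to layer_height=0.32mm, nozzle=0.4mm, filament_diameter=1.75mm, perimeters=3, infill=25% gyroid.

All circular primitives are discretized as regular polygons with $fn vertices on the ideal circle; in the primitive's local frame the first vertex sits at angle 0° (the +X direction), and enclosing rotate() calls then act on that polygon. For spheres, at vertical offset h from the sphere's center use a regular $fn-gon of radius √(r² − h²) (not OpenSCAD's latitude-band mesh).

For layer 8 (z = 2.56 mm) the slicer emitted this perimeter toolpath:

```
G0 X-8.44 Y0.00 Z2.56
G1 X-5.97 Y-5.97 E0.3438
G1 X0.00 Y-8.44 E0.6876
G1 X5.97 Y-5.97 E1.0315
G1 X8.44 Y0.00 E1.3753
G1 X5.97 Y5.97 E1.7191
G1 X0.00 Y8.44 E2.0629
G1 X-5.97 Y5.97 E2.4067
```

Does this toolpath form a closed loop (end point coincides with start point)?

Start point (G0): (-8.44, 0.00). End point (last G1): the path does not return to the start — open.

no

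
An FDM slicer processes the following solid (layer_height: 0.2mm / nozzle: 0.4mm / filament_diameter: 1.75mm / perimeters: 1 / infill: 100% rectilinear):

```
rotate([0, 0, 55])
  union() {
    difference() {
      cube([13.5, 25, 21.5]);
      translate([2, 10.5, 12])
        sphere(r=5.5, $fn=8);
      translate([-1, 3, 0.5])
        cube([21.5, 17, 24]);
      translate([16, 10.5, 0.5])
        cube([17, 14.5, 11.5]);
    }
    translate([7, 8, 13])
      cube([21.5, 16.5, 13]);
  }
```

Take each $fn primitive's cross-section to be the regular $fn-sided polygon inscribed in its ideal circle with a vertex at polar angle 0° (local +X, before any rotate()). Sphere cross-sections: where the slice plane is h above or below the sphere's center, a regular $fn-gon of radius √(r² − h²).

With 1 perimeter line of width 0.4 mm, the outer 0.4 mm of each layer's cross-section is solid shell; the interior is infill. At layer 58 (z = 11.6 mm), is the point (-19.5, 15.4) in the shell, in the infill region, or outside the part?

shell

At z = 11.6 mm: the cube is present — its section is the full 13.5×25 rectangle; the r=5.5 sphere at (2, 10.5) contributes a regular 8-gon of circumradius √(5.5²−0.4²) = 5.485; the 21.5×17 cube at (-1, 3) contributes its full rectangle; the cube at (16, 10.5) is present — its section is the full 17×14.5 rectangle; After the difference (first − rest): starting from the 13.5×25 cube, the r=5.5 sphere at (2, 10.5) partially overlaps it — only the 62.84 mm² overlap (of its 85.11 mm²) is removed, clipping the outline; the 21.5×17 cube at (-1, 3) partially overlaps it — only the 166.66 mm² overlap (of its 365.50 mm²) is removed, clipping the outline; the 17×14.5 cube at (16, 10.5) misses the remaining region (no effect) — 2 connected regions; the cube at (7, 8) does not reach this height (z outside [13, 26]); Taking the union: only the result so far is present, so the union is just that shape — 2 connected regions; (whole slice rotated 55° about Z — lengths, areas and connectivity unchanged). Overall, the cross-section has 2 separate islands. Undo the 55° rotation: the query point maps to (1.430, 24.807) in the un-rotated model frame. The nearest boundary edge runs (0.00, 25.00)→(13.50, 25.00); distance from the point to it = 0.19 mm. (Shell/infill is judged within the island containing the point — the largest one.) The point is inside the cross-section, 0.19 mm from the nearest boundary — within the 0.4 mm shell band (1 × 0.4).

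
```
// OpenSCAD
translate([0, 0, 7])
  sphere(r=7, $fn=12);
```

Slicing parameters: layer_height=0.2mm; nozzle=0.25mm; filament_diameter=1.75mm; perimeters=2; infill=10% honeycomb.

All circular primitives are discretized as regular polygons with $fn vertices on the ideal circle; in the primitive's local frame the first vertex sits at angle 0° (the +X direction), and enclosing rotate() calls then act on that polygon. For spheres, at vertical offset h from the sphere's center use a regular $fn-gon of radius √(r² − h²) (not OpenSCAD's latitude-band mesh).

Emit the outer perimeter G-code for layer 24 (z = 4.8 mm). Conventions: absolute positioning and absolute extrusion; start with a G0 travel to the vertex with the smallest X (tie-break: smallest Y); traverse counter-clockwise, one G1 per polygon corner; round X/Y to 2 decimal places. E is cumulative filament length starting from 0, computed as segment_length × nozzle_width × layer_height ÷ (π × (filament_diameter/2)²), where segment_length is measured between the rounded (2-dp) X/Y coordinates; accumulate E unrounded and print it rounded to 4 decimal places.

G0 X-6.65 Y0.00 Z4.80
G1 X-5.75 Y-3.32 E0.0715
G1 X-3.32 Y-5.75 E0.1429
G1 X0.00 Y-6.65 E0.2144
G1 X3.32 Y-5.75 E0.2860
G1 X5.75 Y-3.32 E0.3574
G1 X6.65 Y0.00 E0.4289
G1 X5.75 Y3.32 E0.5004
G1 X3.32 Y5.75 E0.5718
G1 X0.00 Y6.65 E0.6433
G1 X-3.32 Y5.75 E0.7149
G1 X-5.75 Y3.32 E0.7863
G1 X-6.65 Y0.00 E0.8578

At z = 4.8 mm: the r=7 sphere contributes a regular 12-gon of circumradius √(7²−2.2²) = 6.645. The outline is a single polygon with 12 vertices. Extrusion per mm of travel: 0.25 × 0.2 / (π × 0.875²) = 0.020788. Accumulating E over each segment gives final E = 0.8578.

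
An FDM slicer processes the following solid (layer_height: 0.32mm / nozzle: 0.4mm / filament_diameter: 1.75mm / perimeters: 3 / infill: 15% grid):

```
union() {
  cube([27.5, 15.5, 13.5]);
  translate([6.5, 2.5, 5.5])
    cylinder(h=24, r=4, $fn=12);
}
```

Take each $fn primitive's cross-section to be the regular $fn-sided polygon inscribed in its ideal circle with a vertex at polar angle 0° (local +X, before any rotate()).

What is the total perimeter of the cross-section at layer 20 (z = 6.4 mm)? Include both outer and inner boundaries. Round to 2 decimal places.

At z = 6.4 mm: the cube (footprint 27.5×15.5) is included at this height (perimeter 86.00 mm); the cylinder at (6.5, 2.5): section is a regular 12-gon, circumradius r=4 (perimeter = 2·12·4.000·sin(180°/12) = 24.85 mm); Combining (union): the regions partially overlap (shared area 42.14 mm²), so the edge portions inside another operand are dropped and the merged outline is re-measured after clipping — boundary = 86.94 mm. Overall, the cross-section is a single solid region. Total boundary length (outer) = 86.94 mm.

86.94 mm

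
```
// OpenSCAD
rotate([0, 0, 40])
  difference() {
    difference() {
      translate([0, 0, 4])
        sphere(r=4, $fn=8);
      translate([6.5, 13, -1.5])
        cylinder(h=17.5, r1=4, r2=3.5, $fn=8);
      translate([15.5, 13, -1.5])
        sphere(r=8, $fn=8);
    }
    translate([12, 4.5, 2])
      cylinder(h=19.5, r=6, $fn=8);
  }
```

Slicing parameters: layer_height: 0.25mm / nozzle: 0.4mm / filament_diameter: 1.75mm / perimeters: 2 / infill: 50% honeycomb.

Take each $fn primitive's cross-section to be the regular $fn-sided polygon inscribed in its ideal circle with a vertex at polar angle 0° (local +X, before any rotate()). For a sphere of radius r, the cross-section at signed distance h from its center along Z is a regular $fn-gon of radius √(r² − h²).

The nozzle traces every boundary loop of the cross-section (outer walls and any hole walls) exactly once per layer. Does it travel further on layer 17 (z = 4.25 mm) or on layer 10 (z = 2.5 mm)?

layer 17 (z = 4.25 mm)

Layer 17 (z = 4.25): the r=4 sphere contributes a regular 8-gon of circumradius √(4²−0.25²) = 3.992 (perimeter = 2·8·3.992·sin(180°/8) = 24.44 mm); the cone at (6.5, 13) (r1=4→r2=3.5) has section circumradius 3.836 here — a regular 8-gon (perimeter = 2·8·3.836·sin(180°/8) = 23.49 mm); the r=8 sphere at (15.5, 13) slices to a regular 8-gon of circumradius 5.562 (√(r²−h²) with h=5.75 from center) (perimeter = 2·8·5.562·sin(180°/8) = 34.06 mm); Subtracting the remaining from the first: starting from the r=4 sphere, the cone at (6.5, 13) misses the remaining region (no effect); the r=8 sphere at (15.5, 13) misses the remaining region (no effect) — boundary = 24.44 mm; the cylinder at (12, 4.5): section is a regular 8-gon, circumradius r=6 (perimeter = 2·8·6.000·sin(180°/8) = 36.74 mm); Taking the first minus the rest: starting from the result so far, the r=6 cylinder at (12, 4.5) misses the remaining region (no effect) — boundary = 24.44 mm; (whole slice rotated 40° about Z — lengths, areas and connectivity unchanged). So its perimeter = 24.44 mm. Layer 10 (z = 2.5): the r=4 sphere contributes a regular 8-gon of circumradius √(4²−1.5²) = 3.708 (perimeter = 2·8·3.708·sin(180°/8) = 22.70 mm); the cone at (6.5, 13): at t=0.229 of its height the radius interpolates to r₁+(r₂−r₁)t = 3.886, giving a regular 8-gon of that circumradius (perimeter = 2·8·3.886·sin(180°/8) = 23.79 mm); the sphere at (15.5, 13): section is a regular 8-gon, circumradius = √(r²−h²) = √(8²−4²) = 6.928 (perimeter = 2·8·6.928·sin(180°/8) = 42.42 mm); Subtracting the remaining from the first: starting from the r=4 sphere, the cone at (6.5, 13) misses the remaining region (no effect); the r=8 sphere at (15.5, 13) misses the remaining region (no effect) — boundary = 22.70 mm; the r=6 cylinder at (12, 4.5) gives a regular 8-gon of circumradius 6 (constant along its height) (perimeter = 2·8·6.000·sin(180°/8) = 36.74 mm); Subtracting the remaining from the first: starting from the result so far, the r=6 cylinder at (12, 4.5) misses the remaining region (no effect) — boundary = 22.70 mm; (whole slice rotated 40° about Z — lengths, areas and connectivity unchanged). So its perimeter = 22.70 mm. Layer 17 is larger (24.44 vs 22.70 mm).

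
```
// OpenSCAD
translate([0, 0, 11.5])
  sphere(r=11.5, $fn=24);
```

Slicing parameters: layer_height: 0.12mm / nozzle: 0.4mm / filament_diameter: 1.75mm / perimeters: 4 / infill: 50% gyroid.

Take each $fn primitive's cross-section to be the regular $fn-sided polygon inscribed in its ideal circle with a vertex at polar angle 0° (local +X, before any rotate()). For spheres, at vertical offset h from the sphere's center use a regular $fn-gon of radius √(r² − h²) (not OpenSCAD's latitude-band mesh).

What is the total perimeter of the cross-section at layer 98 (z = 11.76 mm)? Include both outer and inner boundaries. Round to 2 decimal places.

72.03 mm

At z = 11.76 mm: the r=11.5 sphere slices to a regular 24-gon of circumradius 11.497 (√(r²−h²) with h=0.26 from center) (perimeter = 2·24·11.497·sin(180°/24) = 72.03 mm). Overall, the cross-section is a single solid region. Total boundary length (outer) = 72.03 mm.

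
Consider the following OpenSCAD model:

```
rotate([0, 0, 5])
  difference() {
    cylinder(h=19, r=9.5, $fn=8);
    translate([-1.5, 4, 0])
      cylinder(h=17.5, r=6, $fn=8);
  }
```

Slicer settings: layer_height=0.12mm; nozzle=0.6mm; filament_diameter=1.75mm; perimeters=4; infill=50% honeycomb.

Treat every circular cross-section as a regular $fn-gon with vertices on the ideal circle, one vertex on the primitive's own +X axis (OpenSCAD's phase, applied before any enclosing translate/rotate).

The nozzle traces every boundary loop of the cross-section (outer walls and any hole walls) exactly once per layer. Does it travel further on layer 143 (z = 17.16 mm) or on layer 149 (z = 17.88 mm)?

Layer 143 (z = 17.16): the r=9.5 cylinder gives a regular 8-gon of circumradius 9.5 (constant along its height) (perimeter = 2·8·9.500·sin(180°/8) = 58.17 mm); the r=6 cylinder at (-1.5, 4) contributes a regular 8-gon of circumradius 6 (perimeter = 2·8·6.000·sin(180°/8) = 36.74 mm); Subtracting the remaining from the first: starting from the r=9.5 cylinder, the r=6 cylinder at (-1.5, 4) partially overlaps it — only the 95.99 mm² overlap (of its 101.82 mm²) is removed, clipping the outline — boundary = 80.72 mm; (rotated 5° about Z; rotation is an isometry so areas/perimeters/island counts are preserved). So its perimeter = 80.72 mm. Layer 149 (z = 17.88): the cylinder: section is a regular 8-gon, circumradius r=9.5 (perimeter = 2·8·9.500·sin(180°/8) = 58.17 mm); the cylinder at (-1.5, 4) is absent (z outside [0, 17.5]); Subtracting the remaining from the first: none of the subtracted shapes is present at this height, so the r=9.5 cylinder is unchanged — boundary = 58.17 mm; (rotated 5° about Z; rotation is an isometry so areas/perimeters/island counts are preserved). So its perimeter = 58.17 mm. Layer 143 is larger (80.72 vs 58.17 mm).

layer 143 (z = 17.16 mm)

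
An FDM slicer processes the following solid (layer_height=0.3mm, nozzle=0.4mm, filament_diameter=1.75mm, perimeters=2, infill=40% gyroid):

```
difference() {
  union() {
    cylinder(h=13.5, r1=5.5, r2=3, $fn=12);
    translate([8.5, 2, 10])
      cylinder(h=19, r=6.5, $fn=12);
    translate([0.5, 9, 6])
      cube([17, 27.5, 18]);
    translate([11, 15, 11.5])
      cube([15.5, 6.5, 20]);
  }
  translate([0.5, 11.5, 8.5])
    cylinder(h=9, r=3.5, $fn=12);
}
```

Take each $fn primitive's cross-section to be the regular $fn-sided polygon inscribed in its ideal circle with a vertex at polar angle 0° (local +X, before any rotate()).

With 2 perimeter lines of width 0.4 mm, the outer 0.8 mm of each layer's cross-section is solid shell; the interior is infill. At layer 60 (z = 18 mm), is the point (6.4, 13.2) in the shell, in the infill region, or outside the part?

infill

At z = 18 mm: the cone is not intersected at this z (z outside [0, 13.5]); the r=6.5 cylinder at (8.5, 2) gives a regular 12-gon of circumradius 6.5 (constant along its height); the 17×27.5 cube at (0.5, 9) contributes its full rectangle; the cube at (11, 15) (footprint 15.5×6.5) is included at this height; Merging all regions: the regions partially overlap (shared area 42.25 mm²), so overlapping operands fuse into one piece — 2 connected regions; the cylinder at (0.5, 11.5) is not intersected at this z (z outside [8.5, 17.5]); Subtracting the remaining from the first: none of the subtracted shapes is present at this height, so the result so far is unchanged — 2 connected regions. Overall, the cross-section has 2 separate islands. The nearest boundary edge runs (17.50, 9.00)→(0.50, 9.00); distance from the point to it = 4.20 mm. (Shell/infill is judged within the island containing the point — the largest one.) The point is inside the cross-section and 4.20 mm from the nearest boundary — more than the 0.8 mm shell width (2 × 0.4), so it's in the infill interior.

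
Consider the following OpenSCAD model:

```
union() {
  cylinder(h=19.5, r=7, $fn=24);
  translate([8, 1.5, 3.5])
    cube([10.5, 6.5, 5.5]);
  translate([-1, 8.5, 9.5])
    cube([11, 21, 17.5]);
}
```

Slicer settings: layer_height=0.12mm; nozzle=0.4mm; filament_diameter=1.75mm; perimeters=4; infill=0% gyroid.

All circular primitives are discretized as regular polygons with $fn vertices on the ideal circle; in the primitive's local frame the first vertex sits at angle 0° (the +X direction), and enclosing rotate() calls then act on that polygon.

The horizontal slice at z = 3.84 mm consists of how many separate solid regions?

2

At z = 3.84 mm: the r=7 cylinder gives a regular 24-gon of circumradius 7 (constant along its height); the 10.5×6.5 cube at (8, 1.5) contributes its full rectangle; the cube at (-1, 8.5) is absent (z outside [9.5, 27]); Merging all regions: the 2 present regions are separate (no shared area or edge), so areas and boundary lengths simply add and each stays a separate island — 2 connected regions. The result has 2 disconnected regions.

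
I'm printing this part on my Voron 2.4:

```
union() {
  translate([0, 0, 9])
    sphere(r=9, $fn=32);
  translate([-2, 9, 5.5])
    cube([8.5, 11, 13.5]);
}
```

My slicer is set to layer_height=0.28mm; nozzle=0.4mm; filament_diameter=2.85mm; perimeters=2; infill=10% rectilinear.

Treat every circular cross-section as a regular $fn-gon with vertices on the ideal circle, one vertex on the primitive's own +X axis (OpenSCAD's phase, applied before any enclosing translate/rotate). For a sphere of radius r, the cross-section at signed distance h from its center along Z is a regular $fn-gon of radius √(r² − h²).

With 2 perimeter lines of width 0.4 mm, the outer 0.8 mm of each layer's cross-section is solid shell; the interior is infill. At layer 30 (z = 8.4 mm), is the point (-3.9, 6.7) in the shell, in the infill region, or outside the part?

infill

At z = 8.4 mm: the sphere: section is a regular 32-gon, circumradius = √(r²−h²) = √(9²−0.6²) = 8.980; the cube at (-2, 9) (footprint 8.5×11) is included at this height; Taking the union: the 2 present regions are separate (no shared area or edge), so areas and boundary lengths simply add and each stays a separate island — 2 connected regions. Overall, the cross-section has 2 separate islands. The nearest boundary edge runs (-4.99, 7.47)→(-3.44, 8.30); distance from the point to it = 1.19 mm. (Shell/infill is judged within the island containing the point — the largest one.) The point is inside the cross-section and 1.19 mm from the nearest boundary — more than the 0.8 mm shell width (2 × 0.4), so it's in the infill interior.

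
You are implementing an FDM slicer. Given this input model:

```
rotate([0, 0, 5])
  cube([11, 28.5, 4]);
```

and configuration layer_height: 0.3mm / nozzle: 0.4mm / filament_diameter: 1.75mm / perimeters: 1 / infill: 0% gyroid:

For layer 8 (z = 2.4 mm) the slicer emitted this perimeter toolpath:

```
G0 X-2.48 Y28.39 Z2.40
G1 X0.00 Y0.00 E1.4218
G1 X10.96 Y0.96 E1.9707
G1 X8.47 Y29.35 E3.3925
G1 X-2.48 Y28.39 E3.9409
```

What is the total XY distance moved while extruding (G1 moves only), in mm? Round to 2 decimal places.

Sum the Euclidean lengths of each G1 segment: total = 78.99 mm.

78.99 mm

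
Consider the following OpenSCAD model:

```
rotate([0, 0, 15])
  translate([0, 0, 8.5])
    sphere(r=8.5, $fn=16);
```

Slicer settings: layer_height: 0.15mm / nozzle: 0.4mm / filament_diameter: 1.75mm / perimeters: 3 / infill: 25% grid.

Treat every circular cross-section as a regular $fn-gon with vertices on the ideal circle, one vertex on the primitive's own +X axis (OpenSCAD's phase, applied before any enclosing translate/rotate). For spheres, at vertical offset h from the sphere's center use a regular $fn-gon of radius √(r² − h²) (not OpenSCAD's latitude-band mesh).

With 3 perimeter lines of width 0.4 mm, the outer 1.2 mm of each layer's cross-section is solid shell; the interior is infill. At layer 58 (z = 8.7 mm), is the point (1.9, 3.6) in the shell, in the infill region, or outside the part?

infill

At z = 8.7 mm: the r=8.5 sphere contributes a regular 16-gon of circumradius √(8.5²−0.2²) = 8.498; (rotated 15° about Z; rotation is an isometry so areas/perimeters/island counts are preserved). Overall, the cross-section is a single solid region. Undo the 15° rotation: the query point maps to (2.767, 2.986) in the un-rotated model frame. The nearest boundary edge runs (6.01, 6.01)→(3.25, 7.85); distance from the point to it = 4.31 mm. The point is inside the cross-section and 4.31 mm from the nearest boundary — more than the 1.2 mm shell width (3 × 0.4), so it's in the infill interior.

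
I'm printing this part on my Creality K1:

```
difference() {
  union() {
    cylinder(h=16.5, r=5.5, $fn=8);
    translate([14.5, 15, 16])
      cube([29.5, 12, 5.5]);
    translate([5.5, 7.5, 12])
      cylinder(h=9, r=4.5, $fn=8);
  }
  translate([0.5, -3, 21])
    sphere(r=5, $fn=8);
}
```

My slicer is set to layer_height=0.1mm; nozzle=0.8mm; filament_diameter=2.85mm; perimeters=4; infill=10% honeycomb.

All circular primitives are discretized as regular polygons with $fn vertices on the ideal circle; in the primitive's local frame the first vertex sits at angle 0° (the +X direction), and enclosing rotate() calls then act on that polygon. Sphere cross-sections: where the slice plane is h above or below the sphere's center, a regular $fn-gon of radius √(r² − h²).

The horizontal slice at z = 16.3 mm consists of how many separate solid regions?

2

At z = 16.3 mm: the r=5.5 cylinder gives a regular 8-gon of circumradius 5.5 (constant along its height); the 29.5×12 cube at (14.5, 15) contributes its full rectangle; the r=4.5 cylinder at (5.5, 7.5) contributes a regular 8-gon of circumradius 4.5; Combining (union): the regions partially overlap (shared area 0.37 mm²), so overlapping operands fuse into one piece — 2 connected regions; the sphere at (0.5, -3): section is a regular 8-gon, circumradius = √(r²−h²) = √(5²−4.7²) = 1.706; Taking the first minus the rest: starting from the result so far, the r=5 sphere at (0.5, -3) lies wholly inside it (removes its full 8.23 mm² and its 10.44 mm outline becomes a hole wall) — 2 connected regions with 1 hole. The result has 2 disconnected regions.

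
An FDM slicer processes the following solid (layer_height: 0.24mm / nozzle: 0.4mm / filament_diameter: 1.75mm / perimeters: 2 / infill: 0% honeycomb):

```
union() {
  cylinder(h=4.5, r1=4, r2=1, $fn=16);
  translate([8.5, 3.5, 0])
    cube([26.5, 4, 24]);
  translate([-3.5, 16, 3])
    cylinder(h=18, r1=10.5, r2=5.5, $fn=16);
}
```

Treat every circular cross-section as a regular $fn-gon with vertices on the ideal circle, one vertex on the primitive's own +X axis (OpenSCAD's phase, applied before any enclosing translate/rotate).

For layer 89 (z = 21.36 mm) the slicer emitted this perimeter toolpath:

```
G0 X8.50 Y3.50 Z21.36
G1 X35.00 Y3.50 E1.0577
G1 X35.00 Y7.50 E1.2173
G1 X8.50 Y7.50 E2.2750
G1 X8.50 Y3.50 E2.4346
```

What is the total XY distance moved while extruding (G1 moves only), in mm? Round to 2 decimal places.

Sum the Euclidean lengths of each G1 segment: total = 61.00 mm.

61.00 mm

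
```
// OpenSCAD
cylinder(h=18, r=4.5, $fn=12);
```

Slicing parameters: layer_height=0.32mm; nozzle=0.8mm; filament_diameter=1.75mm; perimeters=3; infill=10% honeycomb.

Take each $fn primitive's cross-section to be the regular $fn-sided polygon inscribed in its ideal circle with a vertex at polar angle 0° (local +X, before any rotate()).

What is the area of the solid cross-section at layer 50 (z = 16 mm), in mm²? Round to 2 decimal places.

60.75 mm²

At z = 16 mm: the r=4.5 cylinder gives a regular 12-gon of circumradius 4.5 (constant along its height) (area = (12/2)·4.500²·sin(360°/12) = 60.75 mm²). Overall, the cross-section is a single solid region. Net area = 60.75 mm².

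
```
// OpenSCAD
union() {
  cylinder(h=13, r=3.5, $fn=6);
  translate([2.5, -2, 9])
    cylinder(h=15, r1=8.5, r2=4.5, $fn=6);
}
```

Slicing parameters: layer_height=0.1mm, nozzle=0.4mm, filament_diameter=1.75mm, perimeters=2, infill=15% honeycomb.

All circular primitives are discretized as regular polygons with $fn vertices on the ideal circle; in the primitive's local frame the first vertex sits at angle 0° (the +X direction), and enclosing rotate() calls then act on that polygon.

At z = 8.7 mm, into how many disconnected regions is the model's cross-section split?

1

At z = 8.7 mm: the cylinder: section is a regular 6-gon, circumradius r=3.5; the cone at (2.5, -2) is absent (z outside [9, 24]); Merging all regions: only the r=3.5 cylinder is present, so the union is just that shape — 1 connected region. The result has 1 disconnected region.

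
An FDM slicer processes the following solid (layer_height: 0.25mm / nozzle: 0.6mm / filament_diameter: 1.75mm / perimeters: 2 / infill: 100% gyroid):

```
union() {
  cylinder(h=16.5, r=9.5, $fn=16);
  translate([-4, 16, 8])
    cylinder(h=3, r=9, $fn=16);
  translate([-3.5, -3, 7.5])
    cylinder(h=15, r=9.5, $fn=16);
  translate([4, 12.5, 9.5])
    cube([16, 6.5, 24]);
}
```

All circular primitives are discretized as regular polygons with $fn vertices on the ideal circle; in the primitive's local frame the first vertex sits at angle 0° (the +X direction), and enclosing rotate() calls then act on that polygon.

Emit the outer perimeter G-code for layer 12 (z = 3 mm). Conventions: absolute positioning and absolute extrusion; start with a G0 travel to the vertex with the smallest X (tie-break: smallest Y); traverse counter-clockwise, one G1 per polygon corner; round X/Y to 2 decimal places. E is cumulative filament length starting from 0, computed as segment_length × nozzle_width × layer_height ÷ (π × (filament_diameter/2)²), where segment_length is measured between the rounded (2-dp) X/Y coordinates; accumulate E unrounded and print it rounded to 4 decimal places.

At z = 3 mm: the cylinder: section is a regular 16-gon, circumradius r=9.5; the cylinder at (-4, 16) is not intersected at this z (z outside [8, 11]); the cylinder at (-3.5, -3) is not intersected at this z (z outside [7.5, 22.5]); the cube at (4, 12.5) is absent (z outside [9.5, 33.5]); Taking the union: only the r=9.5 cylinder is present, so the union is just that shape — 1 connected region. The outline is a single polygon with 16 vertices. Extrusion per mm of travel: 0.6 × 0.25 / (π × 0.875²) = 0.062363. Accumulating E over each segment gives final E = 3.6998.

G0 X-9.50 Y0.00 Z3.00
G1 X-8.78 Y-3.64 E0.2314
G1 X-6.72 Y-6.72 E0.4625
G1 X-3.64 Y-8.78 E0.6936
G1 X0.00 Y-9.50 E0.9250
G1 X3.64 Y-8.78 E1.1564
G1 X6.72 Y-6.72 E1.3874
G1 X8.78 Y-3.64 E1.6185
G1 X9.50 Y0.00 E1.8499
G1 X8.78 Y3.64 E2.0813
G1 X6.72 Y6.72 E2.3124
G1 X3.64 Y8.78 E2.5435
G1 X0.00 Y9.50 E2.7749
G1 X-3.64 Y8.78 E3.0063
G1 X-6.72 Y6.72 E3.2373
G1 X-8.78 Y3.64 E3.4684
G1 X-9.50 Y0.00 E3.6998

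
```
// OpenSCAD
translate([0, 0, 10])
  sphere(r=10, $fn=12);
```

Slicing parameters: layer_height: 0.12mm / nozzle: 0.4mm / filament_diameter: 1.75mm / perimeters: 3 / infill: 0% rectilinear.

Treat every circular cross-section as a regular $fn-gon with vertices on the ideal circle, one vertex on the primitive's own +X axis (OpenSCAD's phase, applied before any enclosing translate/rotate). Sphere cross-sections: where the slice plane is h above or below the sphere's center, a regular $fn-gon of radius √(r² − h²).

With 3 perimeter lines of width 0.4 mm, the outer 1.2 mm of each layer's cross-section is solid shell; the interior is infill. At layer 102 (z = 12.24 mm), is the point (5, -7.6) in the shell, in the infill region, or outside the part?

At z = 12.24 mm: the r=10 sphere slices to a regular 12-gon of circumradius 9.746 (√(r²−h²) with h=2.24 from center). Overall, the cross-section is a single solid region. The nearest boundary edge runs (4.87, -8.44)→(8.44, -4.87); distance from the point to it = 0.50 mm. The point is inside the cross-section, 0.50 mm from the nearest boundary — within the 1.2 mm shell band (3 × 0.4).

shell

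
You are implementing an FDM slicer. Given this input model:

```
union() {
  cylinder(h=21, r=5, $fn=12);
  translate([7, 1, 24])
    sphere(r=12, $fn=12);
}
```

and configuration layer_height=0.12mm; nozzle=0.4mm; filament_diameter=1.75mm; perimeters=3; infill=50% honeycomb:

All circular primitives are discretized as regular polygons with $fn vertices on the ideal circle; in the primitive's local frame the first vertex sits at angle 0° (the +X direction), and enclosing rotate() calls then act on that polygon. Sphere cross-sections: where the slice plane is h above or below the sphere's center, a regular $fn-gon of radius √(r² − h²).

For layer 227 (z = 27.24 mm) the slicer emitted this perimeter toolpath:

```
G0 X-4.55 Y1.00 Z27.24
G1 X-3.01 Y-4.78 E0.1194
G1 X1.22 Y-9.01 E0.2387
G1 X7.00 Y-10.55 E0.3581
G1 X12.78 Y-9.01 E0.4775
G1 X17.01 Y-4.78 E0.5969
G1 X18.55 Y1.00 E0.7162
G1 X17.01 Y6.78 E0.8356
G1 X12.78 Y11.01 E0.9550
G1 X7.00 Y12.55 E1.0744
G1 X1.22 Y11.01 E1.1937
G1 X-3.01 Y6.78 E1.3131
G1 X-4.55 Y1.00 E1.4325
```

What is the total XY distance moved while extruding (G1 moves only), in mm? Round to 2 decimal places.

71.78 mm

Sum the Euclidean lengths of each G1 segment: total = 71.78 mm.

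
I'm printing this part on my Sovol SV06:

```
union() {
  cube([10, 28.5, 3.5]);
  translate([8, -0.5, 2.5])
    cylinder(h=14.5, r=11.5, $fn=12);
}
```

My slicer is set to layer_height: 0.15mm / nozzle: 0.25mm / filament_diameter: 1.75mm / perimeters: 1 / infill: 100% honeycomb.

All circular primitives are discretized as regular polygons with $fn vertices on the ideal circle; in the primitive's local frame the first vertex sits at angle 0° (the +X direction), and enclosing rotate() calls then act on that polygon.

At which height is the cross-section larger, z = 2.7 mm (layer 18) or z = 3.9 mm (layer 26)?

layer 18 (z = 2.7 mm)

Layer 18 (z = 2.7): the 10×28.5 cube contributes its full rectangle (area 285.00 mm²); the cylinder at (8, -0.5): section is a regular 12-gon, circumradius r=11.5 (area = (12/2)·11.500²·sin(360°/12) = 396.75 mm²); Combining (union): the regions partially overlap — summed areas 681.75 mm² minus the doubly-counted overlap 99.04 mm² gives 582.71 mm² — area = 582.71 mm². So its area = 582.71 mm². Layer 26 (z = 3.9): the cube is not intersected at this z (z outside [0, 3.5]); the cylinder at (8, -0.5): section is a regular 12-gon, circumradius r=11.5 (area = (12/2)·11.500²·sin(360°/12) = 396.75 mm²); Merging all regions: only the r=11.5 cylinder at (8, -0.5) is present, so the union is just that shape — area = 396.75 mm². So its area = 396.75 mm². Layer 18 is larger (582.71 vs 396.75 mm²).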